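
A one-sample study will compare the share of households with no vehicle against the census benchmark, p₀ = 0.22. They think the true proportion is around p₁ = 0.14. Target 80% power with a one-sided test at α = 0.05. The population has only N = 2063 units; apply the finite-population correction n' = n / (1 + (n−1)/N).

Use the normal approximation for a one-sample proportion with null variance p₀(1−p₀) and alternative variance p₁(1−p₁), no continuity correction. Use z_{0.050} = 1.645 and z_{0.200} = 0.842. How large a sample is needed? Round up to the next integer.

n = [z_α·√(p₀q₀) + z_β·√(p₁q₁)]² / (p₁ − p₀)²
  = [1.645·√(0.22·0.78) + 0.842·√(0.14·0.86)]² / (-0.08)²
  = [1.645·0.4142 + 0.842·0.3470]² / 0.0064
  = [0.9736]² / 0.0064
  = 148.11
Finite-population correction (N = 2063): 148.11 / (1 + (148.11 − 1)/2063) = 138.25.
Round up → n = 139.

n = 139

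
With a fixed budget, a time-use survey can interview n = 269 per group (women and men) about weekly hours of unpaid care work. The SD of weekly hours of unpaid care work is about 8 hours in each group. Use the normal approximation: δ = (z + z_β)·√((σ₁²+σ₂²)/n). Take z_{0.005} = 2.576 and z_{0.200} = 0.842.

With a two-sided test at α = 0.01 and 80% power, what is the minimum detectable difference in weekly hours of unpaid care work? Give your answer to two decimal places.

Minimum detectable difference ≈ 2.36 hours

δ = (z_{α/2} + z_β) · √((σ₁²+σ₂²)/n)
  = (2.576 + 0.842) · √(128/269)
  = 3.418 · √0.47584
  = 3.418 · 0.6898
  = 2.3578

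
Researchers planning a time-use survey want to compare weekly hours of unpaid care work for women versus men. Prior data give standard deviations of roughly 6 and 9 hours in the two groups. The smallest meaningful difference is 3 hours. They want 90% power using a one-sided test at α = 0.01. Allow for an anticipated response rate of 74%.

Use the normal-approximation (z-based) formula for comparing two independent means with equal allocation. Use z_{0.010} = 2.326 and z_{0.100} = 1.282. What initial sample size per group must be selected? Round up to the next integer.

n = (z_α + z_β)² · (σ₁² + σ₂²) / δ²
  = (2.326 + 1.282)² · (6² + 9² = 117) / 3²
  = 13.0177 · 117 / 9
  = 169.23
Adjust for 74% response: 169.23 / 0.74 = 228.69.
Round up → n = 229 per group.

n = 229 per group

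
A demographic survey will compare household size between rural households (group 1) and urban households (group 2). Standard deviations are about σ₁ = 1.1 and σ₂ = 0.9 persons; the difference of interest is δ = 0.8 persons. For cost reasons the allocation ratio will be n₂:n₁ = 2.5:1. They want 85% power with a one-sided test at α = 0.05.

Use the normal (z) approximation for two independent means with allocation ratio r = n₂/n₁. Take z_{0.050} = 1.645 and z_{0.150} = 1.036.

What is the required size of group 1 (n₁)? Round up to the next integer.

n₁ = (z_α + z_β)² · (σ₁² + σ₂²/r) / δ²
   = (1.645 + 1.036)² · (1.1² + 0.9²/2.5) / 0.8²
   = 7.1878 · (1.21 + 0.324) / 0.64
   = 7.1878 · 1.534 / 0.64
   = 17.23
Round up → n₁ = 18; n₂ = r·n₁ = 2.5 × 18 = 45.

n₁ = 18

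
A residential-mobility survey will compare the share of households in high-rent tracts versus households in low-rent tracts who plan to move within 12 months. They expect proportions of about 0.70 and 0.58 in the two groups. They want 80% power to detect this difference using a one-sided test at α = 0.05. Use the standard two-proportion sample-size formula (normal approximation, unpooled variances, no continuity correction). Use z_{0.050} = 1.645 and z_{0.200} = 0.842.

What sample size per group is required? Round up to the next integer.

n = (z_α + z_β)² · [p₁(1−p₁) + p₂(1−p₂)] / (p₁ − p₂)²
  = (1.645 + 0.842)² · (0.70·0.30 + 0.58·0.42) / (0.12)²
  = (2.487)² · (0.2100 + 0.2436) / 0.0144
  = 6.1852 · 0.4536 / 0.0144
  = 194.83
Round up → n = 195 per group.

n = 195 per group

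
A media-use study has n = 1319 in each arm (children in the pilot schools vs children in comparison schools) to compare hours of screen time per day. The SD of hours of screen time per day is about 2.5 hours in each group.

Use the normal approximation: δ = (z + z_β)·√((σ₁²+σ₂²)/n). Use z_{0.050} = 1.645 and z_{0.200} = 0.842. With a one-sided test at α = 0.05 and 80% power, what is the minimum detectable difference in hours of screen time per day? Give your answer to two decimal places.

Minimum detectable difference ≈ 0.24 hours

δ = (z_α + z_β) · √((σ₁²+σ₂²)/n)
  = (1.645 + 0.842) · √(12.5/1319)
  = 2.487 · √0.00948
  = 2.487 · 0.0973
  = 0.2421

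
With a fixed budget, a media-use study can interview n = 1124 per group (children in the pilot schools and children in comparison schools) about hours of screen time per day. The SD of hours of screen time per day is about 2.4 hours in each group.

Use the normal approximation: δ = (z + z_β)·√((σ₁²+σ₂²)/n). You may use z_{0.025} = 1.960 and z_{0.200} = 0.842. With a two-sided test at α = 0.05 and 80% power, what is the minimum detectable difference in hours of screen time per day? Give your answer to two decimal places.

δ = (z_{α/2} + z_β) · √((σ₁²+σ₂²)/n)
  = (1.960 + 0.842) · √(11.52/1124)
  = 2.802 · √0.01025
  = 2.802 · 0.1012
  = 0.2837

Minimum detectable difference ≈ 0.28 hours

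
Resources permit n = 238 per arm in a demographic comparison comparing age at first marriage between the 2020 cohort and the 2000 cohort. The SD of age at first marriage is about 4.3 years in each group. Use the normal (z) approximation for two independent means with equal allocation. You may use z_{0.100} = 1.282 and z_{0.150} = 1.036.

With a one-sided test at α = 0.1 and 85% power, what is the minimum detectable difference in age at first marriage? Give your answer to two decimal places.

δ = (z_α + z_β) · √((σ₁²+σ₂²)/n)
  = (1.282 + 1.036) · √(36.98/238)
  = 2.318 · √0.15538
  = 2.318 · 0.3942
  = 0.9137

Minimum detectable difference ≈ 0.91 years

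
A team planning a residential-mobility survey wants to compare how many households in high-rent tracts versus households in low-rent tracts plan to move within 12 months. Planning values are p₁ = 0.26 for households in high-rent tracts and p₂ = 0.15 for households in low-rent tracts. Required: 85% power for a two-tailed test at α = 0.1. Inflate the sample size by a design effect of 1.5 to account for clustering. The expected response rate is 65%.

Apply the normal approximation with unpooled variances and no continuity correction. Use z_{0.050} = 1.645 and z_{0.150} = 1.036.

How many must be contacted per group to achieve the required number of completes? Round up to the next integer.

n = (z_{α/2} + z_β)² · [p₁(1−p₁) + p₂(1−p₂)] / (p₁ − p₂)²
  = (1.645 + 1.036)² · (0.26·0.74 + 0.15·0.85) / (0.11)²
  = (2.681)² · (0.1924 + 0.1275) / 0.0121
  = 7.1878 · 0.3199 / 0.0121
  = 190.03
Design effect: 1.5 × 190.03 = 285.05.
Adjust for 65% response: 285.05 / 0.65 = 438.53.
Round up → n = 439 per group.

n = 439 per group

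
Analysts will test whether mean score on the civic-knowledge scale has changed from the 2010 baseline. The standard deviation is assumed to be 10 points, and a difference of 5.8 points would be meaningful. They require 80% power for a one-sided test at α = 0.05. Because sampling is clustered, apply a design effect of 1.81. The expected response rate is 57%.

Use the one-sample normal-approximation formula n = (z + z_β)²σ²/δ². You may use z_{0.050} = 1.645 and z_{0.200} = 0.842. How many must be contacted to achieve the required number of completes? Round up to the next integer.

n = (z_α + z_β)² · σ² / δ²
  = (1.645 + 0.842)² · 10² / 5.8²
  = 6.1852 · 100 / 33.64
  = 18.39
Design effect: 1.81 × 18.39 = 33.28.
Adjust for 57% response: 33.28 / 0.57 = 58.38.
Round up → n = 59.

n = 59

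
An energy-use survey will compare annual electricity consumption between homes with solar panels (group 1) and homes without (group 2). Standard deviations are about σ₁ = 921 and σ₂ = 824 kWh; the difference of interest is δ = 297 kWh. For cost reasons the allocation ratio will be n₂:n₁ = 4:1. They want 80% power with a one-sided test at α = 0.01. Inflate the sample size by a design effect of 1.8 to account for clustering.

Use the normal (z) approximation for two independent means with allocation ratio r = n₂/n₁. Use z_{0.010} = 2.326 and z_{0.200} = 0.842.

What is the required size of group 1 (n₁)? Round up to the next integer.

n₁ = (z_α + z_β)² · (σ₁² + σ₂²/r) / δ²
   = (2.326 + 0.842)² · (921² + 824²/4) / 297²
   = 10.0362 · (848241 + 169744) / 88209
   = 10.0362 · 1017985 / 88209
   = 115.82
Design effect: 1.8 × 115.82 = 208.48.
Round up → n₁ = 209; n₂ = r·n₁ = 4 × 209 = 836.

n₁ = 209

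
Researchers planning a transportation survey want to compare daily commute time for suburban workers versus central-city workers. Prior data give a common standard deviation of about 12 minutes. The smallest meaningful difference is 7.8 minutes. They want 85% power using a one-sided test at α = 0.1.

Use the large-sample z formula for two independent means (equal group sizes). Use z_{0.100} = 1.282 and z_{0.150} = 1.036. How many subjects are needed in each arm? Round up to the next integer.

n = (z_α + z_β)² · (σ₁² + σ₂²) / δ²
  = (1.282 + 1.036)² · (2·12² = 288) / 7.8²
  = 5.3731 · 288 / 60.84
  = 25.43
Round up → n = 26 per group.

n = 26 per group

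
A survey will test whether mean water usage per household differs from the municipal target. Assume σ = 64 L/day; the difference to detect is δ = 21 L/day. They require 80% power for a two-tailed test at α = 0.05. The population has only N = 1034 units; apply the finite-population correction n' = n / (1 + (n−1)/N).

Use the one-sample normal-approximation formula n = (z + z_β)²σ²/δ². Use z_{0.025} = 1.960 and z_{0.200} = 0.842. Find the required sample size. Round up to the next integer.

n = (z_{α/2} + z_β)² · σ² / δ²
  = (1.960 + 0.842)² · 64² / 21²
  = 7.8512 · 4096 / 441
  = 72.92
Finite-population correction (N = 1034): 72.92 / (1 + (72.92 − 1)/1034) = 68.18.
Round up → n = 69.

n = 69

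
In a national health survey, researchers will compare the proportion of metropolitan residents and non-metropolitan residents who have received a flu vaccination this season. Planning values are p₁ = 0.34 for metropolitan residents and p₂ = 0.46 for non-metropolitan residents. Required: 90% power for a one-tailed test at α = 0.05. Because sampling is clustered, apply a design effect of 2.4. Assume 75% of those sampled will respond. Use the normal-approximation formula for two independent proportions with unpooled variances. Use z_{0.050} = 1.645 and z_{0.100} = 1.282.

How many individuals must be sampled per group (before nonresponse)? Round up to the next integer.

n = 901 per group

n = (z_α + z_β)² · [p₁(1−p₁) + p₂(1−p₂)] / (p₁ − p₂)²
  = (1.645 + 1.282)² · (0.34·0.66 + 0.46·0.54) / (-0.12)²
  = (2.927)² · (0.2244 + 0.2484) / 0.0144
  = 8.5673 · 0.4728 / 0.0144
  = 281.29
Design effect: 2.4 × 281.29 = 675.11.
Adjust for 75% response: 675.11 / 0.75 = 900.14.
Round up → n = 901 per group.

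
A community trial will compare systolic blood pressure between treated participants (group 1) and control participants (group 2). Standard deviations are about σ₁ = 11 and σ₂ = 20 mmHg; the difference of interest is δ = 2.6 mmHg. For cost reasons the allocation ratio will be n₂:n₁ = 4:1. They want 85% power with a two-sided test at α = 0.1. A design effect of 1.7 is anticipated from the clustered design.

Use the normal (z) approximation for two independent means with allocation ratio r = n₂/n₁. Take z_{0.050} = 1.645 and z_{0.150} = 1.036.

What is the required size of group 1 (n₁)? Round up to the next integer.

n₁ = (z_{α/2} + z_β)² · (σ₁² + σ₂²/r) / δ²
   = (1.645 + 1.036)² · (11² + 20²/4) / 2.6²
   = 7.1878 · (121 + 100) / 6.76
   = 7.1878 · 221 / 6.76
   = 234.98
Design effect: 1.7 × 234.98 = 399.47.
Round up → n₁ = 400; n₂ = r·n₁ = 4 × 400 = 1600.

n₁ = 400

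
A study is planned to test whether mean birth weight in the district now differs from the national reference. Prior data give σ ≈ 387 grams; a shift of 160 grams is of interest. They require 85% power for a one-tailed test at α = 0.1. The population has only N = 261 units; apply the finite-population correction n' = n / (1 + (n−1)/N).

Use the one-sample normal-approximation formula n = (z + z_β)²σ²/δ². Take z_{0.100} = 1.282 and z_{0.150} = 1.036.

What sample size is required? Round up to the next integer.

n = (z_α + z_β)² · σ² / δ²
  = (1.282 + 1.036)² · 387² / 160²
  = 5.3731 · 149769 / 25600
  = 31.43
Finite-population correction (N = 261): 31.43 / (1 + (31.43 − 1)/261) = 28.15.
Round up → n = 29.

n = 29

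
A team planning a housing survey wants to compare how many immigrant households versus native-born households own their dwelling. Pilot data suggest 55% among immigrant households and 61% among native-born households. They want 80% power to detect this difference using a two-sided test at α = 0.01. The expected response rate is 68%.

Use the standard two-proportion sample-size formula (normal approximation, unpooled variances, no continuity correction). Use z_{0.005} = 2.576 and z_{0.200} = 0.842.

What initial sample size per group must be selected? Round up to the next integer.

n = (z_{α/2} + z_β)² · [p₁(1−p₁) + p₂(1−p₂)] / (p₁ − p₂)²
  = (2.576 + 0.842)² · (0.55·0.45 + 0.61·0.39) / (-0.06)²
  = (3.418)² · (0.2475 + 0.2379) / 0.0036
  = 11.6827 · 0.4854 / 0.0036
  = 1575.22
Adjust for 68% response: 1575.22 / 0.68 = 2316.50.
Round up → n = 2317 per group.

n = 2317 per group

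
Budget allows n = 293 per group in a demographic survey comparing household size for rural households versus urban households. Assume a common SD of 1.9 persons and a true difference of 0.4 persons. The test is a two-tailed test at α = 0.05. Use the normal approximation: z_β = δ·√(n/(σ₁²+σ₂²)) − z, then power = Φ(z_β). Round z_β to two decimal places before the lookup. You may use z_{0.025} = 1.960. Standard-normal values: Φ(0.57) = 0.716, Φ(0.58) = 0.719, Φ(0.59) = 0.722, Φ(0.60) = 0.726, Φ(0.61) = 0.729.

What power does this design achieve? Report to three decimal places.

Power ≈ 0.722

z_β = δ·√(n/(σ₁²+σ₂²)) − z_{α/2}
    = 0.4 · √(293/7.22) − 1.960
    = 0.4 · 6.37038 − 1.960
    = 2.5482 − 1.960 = 0.5882 → 0.59
Power = Φ(0.59) = 0.722.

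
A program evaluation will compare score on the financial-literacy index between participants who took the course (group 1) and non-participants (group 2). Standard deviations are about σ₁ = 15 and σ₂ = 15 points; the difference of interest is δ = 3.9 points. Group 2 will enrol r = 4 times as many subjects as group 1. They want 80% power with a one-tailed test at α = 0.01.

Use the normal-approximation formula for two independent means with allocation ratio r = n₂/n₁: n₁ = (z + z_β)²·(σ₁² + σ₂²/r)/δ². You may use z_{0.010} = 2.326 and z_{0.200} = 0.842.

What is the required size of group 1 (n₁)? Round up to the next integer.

n₁ = 186

n₁ = (z_α + z_β)² · (σ₁² + σ₂²/r) / δ²
   = (2.326 + 0.842)² · (15² + 15²/4) / 3.9²
   = 10.0362 · (225 + 56.25) / 15.21
   = 10.0362 · 281.25 / 15.21
   = 185.58
Round up → n₁ = 186; n₂ = r·n₁ = 4 × 186 = 744.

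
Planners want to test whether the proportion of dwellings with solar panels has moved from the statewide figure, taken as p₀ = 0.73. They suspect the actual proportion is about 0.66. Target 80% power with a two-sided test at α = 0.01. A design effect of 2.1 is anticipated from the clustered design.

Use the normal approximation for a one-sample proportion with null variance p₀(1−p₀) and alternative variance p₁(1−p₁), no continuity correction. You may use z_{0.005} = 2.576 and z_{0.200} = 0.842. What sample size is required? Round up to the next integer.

n = 1020

n = [z_{α/2}·√(p₀q₀) + z_β·√(p₁q₁)]² / (p₁ − p₀)²
  = [2.576·√(0.73·0.27) + 0.842·√(0.66·0.34)]² / (-0.07)²
  = [2.576·0.4440 + 0.842·0.4737]² / 0.0049
  = [1.5425]² / 0.0049
  = 485.57
Design effect: 2.1 × 485.57 = 1019.71.
Round up → n = 1020.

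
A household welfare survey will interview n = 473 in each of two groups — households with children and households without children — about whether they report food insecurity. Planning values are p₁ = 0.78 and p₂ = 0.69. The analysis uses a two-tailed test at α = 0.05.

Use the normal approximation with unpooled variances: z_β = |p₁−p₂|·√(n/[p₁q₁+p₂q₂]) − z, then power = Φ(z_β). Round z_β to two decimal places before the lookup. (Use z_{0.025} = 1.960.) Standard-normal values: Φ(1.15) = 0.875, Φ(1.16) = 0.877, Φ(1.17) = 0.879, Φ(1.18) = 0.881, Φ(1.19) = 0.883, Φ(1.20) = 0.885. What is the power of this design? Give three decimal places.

Power ≈ 0.883

z_β = |p₁−p₂|·√(n/[p₁q₁+p₂q₂]) − z_{α/2}
    = 0.09 · √(473/0.3855) − 1.960
    = 0.09 · 35.0282 − 1.960
    = 3.1525 − 1.960 = 1.1925 → 1.19
Power = Φ(1.19) = 0.883.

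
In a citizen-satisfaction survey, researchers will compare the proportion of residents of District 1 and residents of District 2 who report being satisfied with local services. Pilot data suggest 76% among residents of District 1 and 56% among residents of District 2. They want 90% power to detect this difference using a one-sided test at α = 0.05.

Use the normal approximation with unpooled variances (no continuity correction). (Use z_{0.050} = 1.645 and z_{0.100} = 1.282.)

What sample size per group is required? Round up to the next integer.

n = 92 per group

n = (z_α + z_β)² · [p₁(1−p₁) + p₂(1−p₂)] / (p₁ − p₂)²
  = (1.645 + 1.282)² · (0.76·0.24 + 0.56·0.44) / (0.20)²
  = (2.927)² · (0.1824 + 0.2464) / 0.0400
  = 8.5673 · 0.4288 / 0.0400
  = 91.84
Round up → n = 92 per group.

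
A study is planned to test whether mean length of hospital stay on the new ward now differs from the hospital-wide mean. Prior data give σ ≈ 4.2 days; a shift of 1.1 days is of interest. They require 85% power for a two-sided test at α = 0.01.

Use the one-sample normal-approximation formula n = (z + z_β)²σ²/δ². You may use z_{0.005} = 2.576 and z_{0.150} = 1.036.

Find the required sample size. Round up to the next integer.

n = (z_{α/2} + z_β)² · σ² / δ²
  = (2.576 + 1.036)² · 4.2² / 1.1²
  = 13.0465 · 17.64 / 1.21
  = 190.20
Round up → n = 191.

n = 191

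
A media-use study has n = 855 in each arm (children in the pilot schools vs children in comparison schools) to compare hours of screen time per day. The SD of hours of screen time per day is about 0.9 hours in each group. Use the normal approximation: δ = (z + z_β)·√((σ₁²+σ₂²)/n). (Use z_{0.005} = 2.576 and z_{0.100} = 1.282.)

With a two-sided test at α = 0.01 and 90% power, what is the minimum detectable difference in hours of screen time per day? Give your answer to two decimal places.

δ = (z_{α/2} + z_β) · √((σ₁²+σ₂²)/n)
  = (2.576 + 1.282) · √(1.62/855)
  = 3.858 · √0.00189
  = 3.858 · 0.0435
  = 0.1679

Minimum detectable difference ≈ 0.17 hours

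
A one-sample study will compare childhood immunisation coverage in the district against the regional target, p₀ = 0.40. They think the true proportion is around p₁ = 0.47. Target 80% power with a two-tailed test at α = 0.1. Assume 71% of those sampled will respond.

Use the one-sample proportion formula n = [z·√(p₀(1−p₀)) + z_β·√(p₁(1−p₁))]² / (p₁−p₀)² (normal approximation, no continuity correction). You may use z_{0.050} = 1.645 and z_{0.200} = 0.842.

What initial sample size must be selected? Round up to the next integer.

n = 433

n = [z_{α/2}·√(p₀q₀) + z_β·√(p₁q₁)]² / (p₁ − p₀)²
  = [1.645·√(0.40·0.60) + 0.842·√(0.47·0.53)]² / (0.07)²
  = [1.645·0.4899 + 0.842·0.4991]² / 0.0049
  = [1.2261]² / 0.0049
  = 306.81
Adjust for 71% response: 306.81 / 0.71 = 432.13.
Round up → n = 433.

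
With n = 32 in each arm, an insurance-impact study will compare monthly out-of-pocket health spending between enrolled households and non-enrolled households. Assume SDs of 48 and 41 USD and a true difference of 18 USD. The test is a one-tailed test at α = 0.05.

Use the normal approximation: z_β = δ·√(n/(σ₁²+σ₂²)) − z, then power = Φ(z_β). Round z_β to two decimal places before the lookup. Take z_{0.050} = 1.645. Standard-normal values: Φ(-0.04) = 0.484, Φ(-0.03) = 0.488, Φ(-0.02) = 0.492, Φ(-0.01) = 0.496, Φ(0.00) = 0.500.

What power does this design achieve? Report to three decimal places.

Power ≈ 0.488

z_β = δ·√(n/(σ₁²+σ₂²)) − z_α
    = 18 · √(32/3985) − 1.645
    = 18 · 0.08961 − 1.645
    = 1.6130 − 1.645 = -0.0320 → -0.03
Power = Φ(-0.03) = 0.488.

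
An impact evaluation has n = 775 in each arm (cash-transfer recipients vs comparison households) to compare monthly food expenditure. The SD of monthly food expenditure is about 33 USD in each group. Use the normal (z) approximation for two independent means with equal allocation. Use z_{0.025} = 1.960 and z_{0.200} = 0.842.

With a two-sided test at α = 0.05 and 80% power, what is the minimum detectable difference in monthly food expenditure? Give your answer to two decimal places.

δ = (z_{α/2} + z_β) · √((σ₁²+σ₂²)/n)
  = (1.960 + 0.842) · √(2178/775)
  = 2.802 · √2.8103
  = 2.802 · 1.6764
  = 4.6973

Minimum detectable difference ≈ 4.70 USD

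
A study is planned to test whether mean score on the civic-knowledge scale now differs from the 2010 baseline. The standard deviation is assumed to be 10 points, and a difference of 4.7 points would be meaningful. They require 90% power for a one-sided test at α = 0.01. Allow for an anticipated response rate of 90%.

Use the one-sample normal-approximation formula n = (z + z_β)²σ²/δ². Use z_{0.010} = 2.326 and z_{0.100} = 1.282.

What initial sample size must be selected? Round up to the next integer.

n = (z_α + z_β)² · σ² / δ²
  = (2.326 + 1.282)² · 10² / 4.7²
  = 13.0177 · 100 / 22.09
  = 58.93
Adjust for 90% response: 58.93 / 0.90 = 65.48.
Round up → n = 66.

n = 66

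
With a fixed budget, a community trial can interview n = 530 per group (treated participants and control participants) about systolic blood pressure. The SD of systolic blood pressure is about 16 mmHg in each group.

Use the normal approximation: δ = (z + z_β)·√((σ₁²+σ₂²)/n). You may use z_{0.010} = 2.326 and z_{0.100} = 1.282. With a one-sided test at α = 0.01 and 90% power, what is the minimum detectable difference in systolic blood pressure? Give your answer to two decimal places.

δ = (z_α + z_β) · √((σ₁²+σ₂²)/n)
  = (2.326 + 1.282) · √(512/530)
  = 3.608 · √0.96604
  = 3.608 · 0.9829
  = 3.5462

Minimum detectable difference ≈ 3.55 mmHg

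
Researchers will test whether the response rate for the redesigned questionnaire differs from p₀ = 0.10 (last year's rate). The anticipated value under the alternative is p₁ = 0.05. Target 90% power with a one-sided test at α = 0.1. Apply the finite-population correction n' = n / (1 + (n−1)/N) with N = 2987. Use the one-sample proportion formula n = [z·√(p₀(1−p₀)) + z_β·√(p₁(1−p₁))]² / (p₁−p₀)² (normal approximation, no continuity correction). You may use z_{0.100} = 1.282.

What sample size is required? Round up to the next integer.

n = 167

n = [z_α·√(p₀q₀) + z_β·√(p₁q₁)]² / (p₁ − p₀)²
  = [1.282·√(0.10·0.90) + 1.282·√(0.05·0.95)]² / (-0.05)²
  = [1.282·0.3000 + 1.282·0.2179]² / 0.0025
  = [0.6640]² / 0.0025
  = 176.36
Finite-population correction (N = 2987): 176.36 / (1 + (176.36 − 1)/2987) = 166.58.
Round up → n = 167.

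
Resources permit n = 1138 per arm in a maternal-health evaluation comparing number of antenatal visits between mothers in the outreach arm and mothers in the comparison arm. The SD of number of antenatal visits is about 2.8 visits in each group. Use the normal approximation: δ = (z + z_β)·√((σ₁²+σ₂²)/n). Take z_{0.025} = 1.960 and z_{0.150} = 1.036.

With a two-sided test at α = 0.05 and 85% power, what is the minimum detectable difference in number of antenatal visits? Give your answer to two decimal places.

Minimum detectable difference ≈ 0.35 visits

δ = (z_{α/2} + z_β) · √((σ₁²+σ₂²)/n)
  = (1.960 + 1.036) · √(15.68/1138)
  = 2.996 · √0.01378
  = 2.996 · 0.1174
  = 0.3517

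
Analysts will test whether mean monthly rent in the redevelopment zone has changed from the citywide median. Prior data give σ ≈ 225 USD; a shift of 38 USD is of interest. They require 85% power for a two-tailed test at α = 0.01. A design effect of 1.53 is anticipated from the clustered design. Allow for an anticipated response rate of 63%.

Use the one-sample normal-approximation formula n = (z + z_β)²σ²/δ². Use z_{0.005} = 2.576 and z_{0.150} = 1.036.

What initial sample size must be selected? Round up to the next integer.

n = (z_{α/2} + z_β)² · σ² / δ²
  = (2.576 + 1.036)² · 225² / 38²
  = 13.0465 · 50625 / 1444
  = 457.40
Design effect: 1.53 × 457.40 = 699.82.
Adjust for 63% response: 699.82 / 0.63 = 1110.82.
Round up → n = 1111.

n = 1111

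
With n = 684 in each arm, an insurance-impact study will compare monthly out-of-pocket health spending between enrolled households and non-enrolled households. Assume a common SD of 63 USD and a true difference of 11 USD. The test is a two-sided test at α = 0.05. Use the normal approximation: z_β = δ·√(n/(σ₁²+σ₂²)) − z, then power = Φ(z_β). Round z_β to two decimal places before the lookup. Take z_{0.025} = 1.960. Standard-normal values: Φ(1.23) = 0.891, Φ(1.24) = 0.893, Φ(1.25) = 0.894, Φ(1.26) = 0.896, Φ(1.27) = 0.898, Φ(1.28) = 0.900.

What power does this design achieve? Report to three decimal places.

Power ≈ 0.898

z_β = δ·√(n/(σ₁²+σ₂²)) − z_{α/2}
    = 11 · √(684/7938) − 1.960
    = 11 · 0.29354 − 1.960
    = 3.2290 − 1.960 = 1.2690 → 1.27
Power = Φ(1.27) = 0.898.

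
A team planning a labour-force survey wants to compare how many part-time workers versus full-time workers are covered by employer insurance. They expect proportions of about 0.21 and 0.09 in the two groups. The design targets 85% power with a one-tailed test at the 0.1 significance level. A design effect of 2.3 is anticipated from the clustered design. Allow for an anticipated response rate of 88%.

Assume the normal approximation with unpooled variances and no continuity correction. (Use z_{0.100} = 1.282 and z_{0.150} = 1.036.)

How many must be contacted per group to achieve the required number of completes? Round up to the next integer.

n = 242 per group

n = (z_α + z_β)² · [p₁(1−p₁) + p₂(1−p₂)] / (p₁ − p₂)²
  = (1.282 + 1.036)² · (0.21·0.79 + 0.09·0.91) / (0.12)²
  = (2.318)² · (0.1659 + 0.0819) / 0.0144
  = 5.3731 · 0.2478 / 0.0144
  = 92.46
Design effect: 2.3 × 92.46 = 212.66.
Adjust for 88% response: 212.66 / 0.88 = 241.66.
Round up → n = 242 per group.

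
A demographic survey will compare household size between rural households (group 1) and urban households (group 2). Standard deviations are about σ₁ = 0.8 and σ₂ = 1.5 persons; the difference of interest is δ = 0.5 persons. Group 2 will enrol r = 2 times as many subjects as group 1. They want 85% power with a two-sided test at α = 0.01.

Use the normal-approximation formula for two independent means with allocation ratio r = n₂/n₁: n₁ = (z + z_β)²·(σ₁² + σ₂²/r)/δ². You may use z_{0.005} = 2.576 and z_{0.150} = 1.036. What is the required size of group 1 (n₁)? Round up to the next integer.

n₁ = (z_{α/2} + z_β)² · (σ₁² + σ₂²/r) / δ²
   = (2.576 + 1.036)² · (0.8² + 1.5²/2) / 0.5²
   = 13.0465 · (0.64 + 1.125) / 0.25
   = 13.0465 · 1.765 / 0.25
   = 92.11
Round up → n₁ = 93; n₂ = r·n₁ = 2 × 93 = 186.

n₁ = 93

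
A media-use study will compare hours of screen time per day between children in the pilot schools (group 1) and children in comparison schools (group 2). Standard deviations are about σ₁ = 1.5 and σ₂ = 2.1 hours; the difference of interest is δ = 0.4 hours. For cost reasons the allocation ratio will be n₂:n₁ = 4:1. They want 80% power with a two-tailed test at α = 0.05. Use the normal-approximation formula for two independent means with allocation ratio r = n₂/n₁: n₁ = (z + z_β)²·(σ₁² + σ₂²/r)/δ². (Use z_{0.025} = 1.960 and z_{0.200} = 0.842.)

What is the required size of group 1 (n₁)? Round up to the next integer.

n₁ = (z_{α/2} + z_β)² · (σ₁² + σ₂²/r) / δ²
   = (1.960 + 0.842)² · (1.5² + 2.1²/4) / 0.4²
   = 7.8512 · (2.25 + 1.1025) / 0.16
   = 7.8512 · 3.3525 / 0.16
   = 164.51
Round up → n₁ = 165; n₂ = r·n₁ = 4 × 165 = 660.

n₁ = 165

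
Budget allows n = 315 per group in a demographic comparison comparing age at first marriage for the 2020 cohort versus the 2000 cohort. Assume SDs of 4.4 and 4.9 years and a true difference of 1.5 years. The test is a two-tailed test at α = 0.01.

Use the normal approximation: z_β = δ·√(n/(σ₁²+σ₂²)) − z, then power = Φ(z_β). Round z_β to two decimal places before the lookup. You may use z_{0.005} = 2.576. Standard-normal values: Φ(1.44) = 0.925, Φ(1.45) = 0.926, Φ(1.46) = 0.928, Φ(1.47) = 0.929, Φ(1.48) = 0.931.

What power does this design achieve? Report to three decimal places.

z_β = δ·√(n/(σ₁²+σ₂²)) − z_{α/2}
    = 1.5 · √(315/43.37) − 2.576
    = 1.5 · 2.69501 − 2.576
    = 4.0425 − 2.576 = 1.4665 → 1.47
Power = Φ(1.47) = 0.929.

Power ≈ 0.929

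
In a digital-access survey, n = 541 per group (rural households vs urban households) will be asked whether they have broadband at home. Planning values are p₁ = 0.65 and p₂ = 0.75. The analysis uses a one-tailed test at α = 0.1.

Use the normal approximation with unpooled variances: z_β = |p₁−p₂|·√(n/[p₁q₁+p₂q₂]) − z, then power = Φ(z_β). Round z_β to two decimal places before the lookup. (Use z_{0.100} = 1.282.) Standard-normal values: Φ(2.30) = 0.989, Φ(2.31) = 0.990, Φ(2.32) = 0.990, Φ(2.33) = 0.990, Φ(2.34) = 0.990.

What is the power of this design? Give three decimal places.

z_β = |p₁−p₂|·√(n/[p₁q₁+p₂q₂]) − z_α
    = 0.10 · √(541/0.4150) − 1.282
    = 0.10 · 36.1056 − 1.282
    = 3.6106 − 1.282 = 2.3286 → 2.33
Power = Φ(2.33) = 0.990.

Power ≈ 0.990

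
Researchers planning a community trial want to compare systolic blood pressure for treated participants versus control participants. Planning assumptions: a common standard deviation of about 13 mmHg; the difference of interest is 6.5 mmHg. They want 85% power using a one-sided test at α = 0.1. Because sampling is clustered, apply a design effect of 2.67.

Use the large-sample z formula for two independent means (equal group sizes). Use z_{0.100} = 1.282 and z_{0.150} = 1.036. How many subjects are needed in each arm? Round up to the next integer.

n = 115 per group

n = (z_α + z_β)² · (σ₁² + σ₂²) / δ²
  = (1.282 + 1.036)² · (2·13² = 338) / 6.5²
  = 5.3731 · 338 / 42.25
  = 42.98
Design effect: 2.67 × 42.98 = 114.77.
Round up → n = 115 per group.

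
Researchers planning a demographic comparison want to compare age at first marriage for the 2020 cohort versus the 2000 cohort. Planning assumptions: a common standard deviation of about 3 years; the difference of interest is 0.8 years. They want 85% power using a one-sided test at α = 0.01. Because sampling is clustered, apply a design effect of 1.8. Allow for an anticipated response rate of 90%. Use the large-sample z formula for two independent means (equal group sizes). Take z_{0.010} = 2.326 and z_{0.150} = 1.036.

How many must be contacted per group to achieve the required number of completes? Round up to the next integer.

n = 636 per group

n = (z_α + z_β)² · (σ₁² + σ₂²) / δ²
  = (2.326 + 1.036)² · (2·3² = 18) / 0.8²
  = 11.3030 · 18 / 0.64
  = 317.90
Design effect: 1.8 × 317.90 = 572.22.
Adjust for 90% response: 572.22 / 0.90 = 635.80.
Round up → n = 636 per group.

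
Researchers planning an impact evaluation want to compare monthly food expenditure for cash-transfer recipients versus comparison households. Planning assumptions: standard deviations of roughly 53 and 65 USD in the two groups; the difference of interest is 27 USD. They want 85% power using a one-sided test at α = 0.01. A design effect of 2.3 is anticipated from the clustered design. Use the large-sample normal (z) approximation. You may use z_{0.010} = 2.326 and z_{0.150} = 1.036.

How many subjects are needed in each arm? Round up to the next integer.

n = 251 per group

n = (z_α + z_β)² · (σ₁² + σ₂²) / δ²
  = (2.326 + 1.036)² · (53² + 65² = 7034) / 27²
  = 11.3030 · 7034 / 729
  = 109.06
Design effect: 2.3 × 109.06 = 250.84.
Round up → n = 251 per group.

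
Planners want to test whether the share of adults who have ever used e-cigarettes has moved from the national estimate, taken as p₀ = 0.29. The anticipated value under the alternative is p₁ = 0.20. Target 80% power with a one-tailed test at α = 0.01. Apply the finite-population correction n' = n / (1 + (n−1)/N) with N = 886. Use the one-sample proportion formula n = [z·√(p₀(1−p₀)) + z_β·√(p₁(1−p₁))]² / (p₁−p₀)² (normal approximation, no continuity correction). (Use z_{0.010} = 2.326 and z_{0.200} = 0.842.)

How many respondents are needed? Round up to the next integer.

n = [z_α·√(p₀q₀) + z_β·√(p₁q₁)]² / (p₁ − p₀)²
  = [2.326·√(0.29·0.71) + 0.842·√(0.20·0.80)]² / (-0.09)²
  = [2.326·0.4538 + 0.842·0.4000]² / 0.0081
  = [1.3923]² / 0.0081
  = 239.30
Finite-population correction (N = 886): 239.30 / (1 + (239.30 − 1)/886) = 188.58.
Round up → n = 189.

n = 189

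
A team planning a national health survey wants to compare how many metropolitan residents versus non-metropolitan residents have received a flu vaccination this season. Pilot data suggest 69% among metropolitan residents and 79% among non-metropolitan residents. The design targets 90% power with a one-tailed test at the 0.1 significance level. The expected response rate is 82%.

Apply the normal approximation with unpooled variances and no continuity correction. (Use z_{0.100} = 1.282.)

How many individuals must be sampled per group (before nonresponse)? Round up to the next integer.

n = 305 per group

n = (z_α + z_β)² · [p₁(1−p₁) + p₂(1−p₂)] / (p₁ − p₂)²
  = (1.282 + 1.282)² · (0.69·0.31 + 0.79·0.21) / (-0.10)²
  = (2.564)² · (0.2139 + 0.1659) / 0.0100
  = 6.5741 · 0.3798 / 0.0100
  = 249.68
Adjust for 82% response: 249.68 / 0.82 = 304.49.
Round up → n = 305 per group.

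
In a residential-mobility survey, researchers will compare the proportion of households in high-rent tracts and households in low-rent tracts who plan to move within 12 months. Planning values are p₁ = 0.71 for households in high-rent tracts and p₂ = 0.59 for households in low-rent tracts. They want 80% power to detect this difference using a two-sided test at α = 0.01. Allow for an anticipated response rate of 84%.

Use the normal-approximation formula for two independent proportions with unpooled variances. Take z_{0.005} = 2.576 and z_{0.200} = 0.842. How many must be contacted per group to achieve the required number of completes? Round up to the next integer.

n = (z_{α/2} + z_β)² · [p₁(1−p₁) + p₂(1−p₂)] / (p₁ − p₂)²
  = (2.576 + 0.842)² · (0.71·0.29 + 0.59·0.41) / (0.12)²
  = (3.418)² · (0.2059 + 0.2419) / 0.0144
  = 11.6827 · 0.4478 / 0.0144
  = 363.30
Adjust for 84% response: 363.30 / 0.84 = 432.50.
Round up → n = 433 per group.

n = 433 per group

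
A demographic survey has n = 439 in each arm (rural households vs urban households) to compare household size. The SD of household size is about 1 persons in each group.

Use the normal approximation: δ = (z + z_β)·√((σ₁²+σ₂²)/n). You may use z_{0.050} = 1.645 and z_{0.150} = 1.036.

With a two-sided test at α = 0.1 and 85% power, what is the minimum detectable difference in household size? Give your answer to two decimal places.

Minimum detectable difference ≈ 0.18 persons

δ = (z_{α/2} + z_β) · √((σ₁²+σ₂²)/n)
  = (1.645 + 1.036) · √(2/439)
  = 2.681 · √0.00456
  = 2.681 · 0.0675
  = 0.1810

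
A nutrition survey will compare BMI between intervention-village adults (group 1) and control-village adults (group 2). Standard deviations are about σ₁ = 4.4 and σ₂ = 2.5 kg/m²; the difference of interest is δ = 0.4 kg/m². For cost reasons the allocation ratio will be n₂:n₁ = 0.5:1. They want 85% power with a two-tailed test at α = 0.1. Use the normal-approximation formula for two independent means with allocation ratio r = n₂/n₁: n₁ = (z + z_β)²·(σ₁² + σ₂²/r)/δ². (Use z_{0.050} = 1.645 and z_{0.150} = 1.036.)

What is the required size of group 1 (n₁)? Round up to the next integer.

n₁ = 1432

n₁ = (z_{α/2} + z_β)² · (σ₁² + σ₂²/r) / δ²
   = (1.645 + 1.036)² · (4.4² + 2.5²/0.5) / 0.4²
   = 7.1878 · (19.36 + 12.5) / 0.16
   = 7.1878 · 31.86 / 0.16
   = 1431.26
Round up → n₁ = 1432; n₂ = r·n₁ = 0.5 × 1432 = 716.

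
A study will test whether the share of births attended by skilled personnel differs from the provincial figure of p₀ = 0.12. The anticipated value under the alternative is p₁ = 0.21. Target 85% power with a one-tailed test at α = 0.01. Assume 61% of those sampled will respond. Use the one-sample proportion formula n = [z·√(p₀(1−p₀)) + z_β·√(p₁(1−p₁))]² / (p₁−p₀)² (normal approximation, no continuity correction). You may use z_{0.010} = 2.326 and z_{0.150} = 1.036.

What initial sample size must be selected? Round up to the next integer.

n = [z_α·√(p₀q₀) + z_β·√(p₁q₁)]² / (p₁ − p₀)²
  = [2.326·√(0.12·0.88) + 1.036·√(0.21·0.79)]² / (0.09)²
  = [2.326·0.3250 + 1.036·0.4073]² / 0.0081
  = [1.1778]² / 0.0081
  = 171.27
Adjust for 61% response: 171.27 / 0.61 = 280.77.
Round up → n = 281.

n = 281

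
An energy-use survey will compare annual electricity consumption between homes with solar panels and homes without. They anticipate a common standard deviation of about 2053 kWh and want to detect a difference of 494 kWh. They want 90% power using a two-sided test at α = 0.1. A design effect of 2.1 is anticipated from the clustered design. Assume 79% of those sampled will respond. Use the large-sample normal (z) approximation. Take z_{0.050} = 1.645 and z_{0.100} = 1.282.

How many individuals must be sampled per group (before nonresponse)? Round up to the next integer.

n = (z_{α/2} + z_β)² · (σ₁² + σ₂²) / δ²
  = (1.645 + 1.282)² · (2·2053² = 8429618) / 494²
  = 8.5673 · 8429618 / 244036
  = 295.94
Design effect: 2.1 × 295.94 = 621.47.
Adjust for 79% response: 621.47 / 0.79 = 786.67.
Round up → n = 787 per group.

n = 787 per group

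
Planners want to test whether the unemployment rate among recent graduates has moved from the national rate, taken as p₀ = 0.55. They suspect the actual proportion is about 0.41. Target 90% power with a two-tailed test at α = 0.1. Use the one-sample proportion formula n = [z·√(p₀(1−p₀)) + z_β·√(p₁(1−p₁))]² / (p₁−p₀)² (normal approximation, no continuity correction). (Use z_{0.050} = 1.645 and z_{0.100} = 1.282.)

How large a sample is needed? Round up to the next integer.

n = 108

n = [z_{α/2}·√(p₀q₀) + z_β·√(p₁q₁)]² / (p₁ − p₀)²
  = [1.645·√(0.55·0.45) + 1.282·√(0.41·0.59)]² / (-0.14)²
  = [1.645·0.4975 + 1.282·0.4918]² / 0.0196
  = [1.4489]² / 0.0196
  = 107.11
Round up → n = 108.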